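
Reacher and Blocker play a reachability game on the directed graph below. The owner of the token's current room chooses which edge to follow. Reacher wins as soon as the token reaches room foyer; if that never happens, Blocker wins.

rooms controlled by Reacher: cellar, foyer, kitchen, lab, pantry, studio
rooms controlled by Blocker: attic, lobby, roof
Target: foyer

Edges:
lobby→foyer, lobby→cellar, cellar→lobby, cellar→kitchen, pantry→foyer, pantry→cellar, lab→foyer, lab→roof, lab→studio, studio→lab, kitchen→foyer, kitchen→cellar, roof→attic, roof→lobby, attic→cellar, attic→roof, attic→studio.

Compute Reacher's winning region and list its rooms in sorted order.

A0 = {foyer}
A1: add {kitchen, lab, pantry} — lab (Reacher) has lab→foyer; kitchen (Reacher) has kitchen→foyer; pantry (Reacher) has pantry→foyer.
A2: add {cellar, studio} — cellar (Reacher) has cellar→kitchen; studio (Reacher) has studio→lab.
A3: add {lobby} — lobby (Blocker): all of {foyer, cellar} already in.
A4 = A3; e.g. attic (Blocker) can still go to roof. Fixed point.
Reacher's winning region = {cellar, foyer, kitchen, lab, lobby, pantry, studio}.

cellar, foyer, kitchen, lab, lobby, pantry, studio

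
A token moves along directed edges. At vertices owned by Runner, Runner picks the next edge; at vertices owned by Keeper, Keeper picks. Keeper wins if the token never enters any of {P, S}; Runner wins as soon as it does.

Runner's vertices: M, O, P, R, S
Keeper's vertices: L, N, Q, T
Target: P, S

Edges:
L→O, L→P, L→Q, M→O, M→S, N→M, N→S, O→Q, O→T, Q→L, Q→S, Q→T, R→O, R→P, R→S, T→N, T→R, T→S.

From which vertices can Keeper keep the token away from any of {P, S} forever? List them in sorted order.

L, Q

A0 = {P, S}
A1: add {M, R} — M (Runner) has M→S; R (Runner) has R→P.
A2: add {N} — N (Keeper): all of {M, S} already in.
A3: add {T} — T (Keeper): all of {N, R, S} already in.
A4: add {O} — O (Runner) has O→T.
A5 = A4; e.g. L (Keeper) can still go to Q. Fixed point.
Runner's attractor = {M, N, O, P, R, S, T}; Keeper avoids the target exactly from the complement.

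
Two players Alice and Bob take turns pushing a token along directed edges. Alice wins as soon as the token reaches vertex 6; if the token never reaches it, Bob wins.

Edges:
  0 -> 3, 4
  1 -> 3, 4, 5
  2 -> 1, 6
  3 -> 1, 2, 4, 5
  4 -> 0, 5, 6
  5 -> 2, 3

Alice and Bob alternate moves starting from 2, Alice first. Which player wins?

Alice

Track states (vertex, player-to-move).
A0 = {(6,Alice), (6,Bob)}
A1: add {(2,Alice), (4,Alice)}.
(2,Alice) ∈ A1 ⇒ Alice forces the target.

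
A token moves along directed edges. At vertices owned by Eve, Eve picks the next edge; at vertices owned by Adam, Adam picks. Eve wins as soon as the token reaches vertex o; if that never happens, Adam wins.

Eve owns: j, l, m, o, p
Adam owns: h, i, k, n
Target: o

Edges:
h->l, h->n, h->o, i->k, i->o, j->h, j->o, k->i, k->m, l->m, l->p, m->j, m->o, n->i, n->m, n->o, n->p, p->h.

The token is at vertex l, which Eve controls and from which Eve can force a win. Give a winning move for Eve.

A0 = {o}
A1: add {j, m} — j (Eve) has j→o; m (Eve) has m→o.
A2: add {l} — l (Eve) has l→m.
A3 = A2; e.g. h (Adam) can still go to n. Fixed point.
From l, successor m is in the attractor (rank 1); the other successor p is not.

m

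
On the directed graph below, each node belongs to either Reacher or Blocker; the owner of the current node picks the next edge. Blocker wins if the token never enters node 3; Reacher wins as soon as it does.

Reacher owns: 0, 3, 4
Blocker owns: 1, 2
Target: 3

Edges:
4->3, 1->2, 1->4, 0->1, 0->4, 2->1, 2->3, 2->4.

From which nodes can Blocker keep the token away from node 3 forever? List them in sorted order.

A0 = {3}
A1: add {4} — 4 (Reacher) has 4→3.
A2: add {0} — 0 (Reacher) has 0→4.
A3 = A2; e.g. 1 (Blocker) can still go to 2. Fixed point.
Reacher's attractor = {0, 3, 4}; Blocker avoids the target exactly from the complement.

1, 2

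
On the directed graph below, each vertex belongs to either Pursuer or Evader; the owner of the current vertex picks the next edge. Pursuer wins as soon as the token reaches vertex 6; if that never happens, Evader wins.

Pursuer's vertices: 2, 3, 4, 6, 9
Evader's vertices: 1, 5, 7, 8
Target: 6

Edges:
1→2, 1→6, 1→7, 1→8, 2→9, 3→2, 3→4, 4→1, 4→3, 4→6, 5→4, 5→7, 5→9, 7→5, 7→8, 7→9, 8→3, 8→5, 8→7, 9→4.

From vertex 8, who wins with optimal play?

A0 = {6}
A1: add {4} — 4 (Pursuer) has 4→6.
A2: add {3, 9} — 3 (Pursuer) has 3→4; 9 (Pursuer) has 9→4.
A3: add {2} — 2 (Pursuer) has 2→9.
A4 = A3; e.g. 1 (Evader) can still go to 7. Fixed point.
8 never enters the attractor, so Evader can avoid the target forever.

Evader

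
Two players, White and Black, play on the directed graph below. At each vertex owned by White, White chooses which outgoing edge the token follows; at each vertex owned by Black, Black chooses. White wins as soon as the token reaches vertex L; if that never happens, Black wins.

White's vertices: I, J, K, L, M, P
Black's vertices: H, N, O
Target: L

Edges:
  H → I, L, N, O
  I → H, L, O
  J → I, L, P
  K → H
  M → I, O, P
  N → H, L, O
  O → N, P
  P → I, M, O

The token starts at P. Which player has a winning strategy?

White

A0 = {L}
A1: add {I, J} — I (White) has I→L; J (White) has J→L.
A2: add {M, P} — M (White) has M→I; P (White) has P→I.
A3 = A2; e.g. H (Black) can still go to N. Fixed point.
P ∈ A2, so White can force the target.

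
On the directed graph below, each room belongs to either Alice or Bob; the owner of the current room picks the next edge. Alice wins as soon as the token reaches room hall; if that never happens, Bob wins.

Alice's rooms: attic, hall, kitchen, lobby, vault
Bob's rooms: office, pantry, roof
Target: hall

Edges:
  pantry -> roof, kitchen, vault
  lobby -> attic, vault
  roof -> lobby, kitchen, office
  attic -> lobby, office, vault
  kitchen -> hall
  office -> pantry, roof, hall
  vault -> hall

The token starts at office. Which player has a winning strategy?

A0 = {hall}
A1: add {kitchen, vault} — kitchen (Alice) has kitchen→hall; vault (Alice) has vault→hall.
A2: add {attic, lobby} — lobby (Alice) has lobby→vault; attic (Alice) has attic→vault.
A3 = A2; e.g. pantry (Bob) can still go to roof. Fixed point.
office never enters the attractor, so Bob can avoid the target forever.

Bob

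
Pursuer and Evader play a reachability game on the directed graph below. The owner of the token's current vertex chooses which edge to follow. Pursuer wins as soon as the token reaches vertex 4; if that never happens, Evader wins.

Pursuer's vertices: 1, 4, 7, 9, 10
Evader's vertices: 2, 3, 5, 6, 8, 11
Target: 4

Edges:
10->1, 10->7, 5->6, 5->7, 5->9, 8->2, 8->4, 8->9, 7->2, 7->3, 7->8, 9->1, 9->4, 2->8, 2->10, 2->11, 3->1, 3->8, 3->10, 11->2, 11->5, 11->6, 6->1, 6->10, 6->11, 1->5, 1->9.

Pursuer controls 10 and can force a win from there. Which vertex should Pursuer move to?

1

A0 = {4}
A1: add {9} — 9 (Pursuer) has 9→4.
A2: add {1} — 1 (Pursuer) has 1→9.
A3: add {10} — 10 (Pursuer) has 10→1.
A4 = A3; e.g. 2 (Evader) can still go to 8. Fixed point.
From 10, successor 1 is in the attractor (rank 2); the other successor 7 is not.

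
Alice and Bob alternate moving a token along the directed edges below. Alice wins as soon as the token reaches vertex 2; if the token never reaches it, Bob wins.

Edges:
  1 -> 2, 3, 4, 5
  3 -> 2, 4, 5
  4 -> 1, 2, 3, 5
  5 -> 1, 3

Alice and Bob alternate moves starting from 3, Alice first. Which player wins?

Track states (vertex, player-to-move).
A0 = {(2,Alice), (2,Bob)}
A1: add {(1,Alice), (3,Alice), (4,Alice)}.
(3,Alice) ∈ A1 ⇒ Alice forces the target.

Alice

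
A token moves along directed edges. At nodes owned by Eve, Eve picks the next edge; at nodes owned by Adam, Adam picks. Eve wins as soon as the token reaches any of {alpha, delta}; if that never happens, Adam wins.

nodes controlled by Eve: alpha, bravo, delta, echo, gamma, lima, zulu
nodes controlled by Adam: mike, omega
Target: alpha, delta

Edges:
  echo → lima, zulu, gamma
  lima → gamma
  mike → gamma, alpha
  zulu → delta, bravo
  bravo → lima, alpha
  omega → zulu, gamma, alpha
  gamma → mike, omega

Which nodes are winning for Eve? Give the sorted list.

alpha, bravo, delta, echo, zulu

A0 = {alpha, delta}
A1: add {bravo, zulu} — zulu (Eve) has zulu→delta; bravo (Eve) has bravo→alpha.
A2: add {echo} — echo (Eve) has echo→zulu.
A3 = A2; e.g. lima (Eve) has no edge into A2. Fixed point.
Eve's winning region = {alpha, bravo, delta, echo, zulu}.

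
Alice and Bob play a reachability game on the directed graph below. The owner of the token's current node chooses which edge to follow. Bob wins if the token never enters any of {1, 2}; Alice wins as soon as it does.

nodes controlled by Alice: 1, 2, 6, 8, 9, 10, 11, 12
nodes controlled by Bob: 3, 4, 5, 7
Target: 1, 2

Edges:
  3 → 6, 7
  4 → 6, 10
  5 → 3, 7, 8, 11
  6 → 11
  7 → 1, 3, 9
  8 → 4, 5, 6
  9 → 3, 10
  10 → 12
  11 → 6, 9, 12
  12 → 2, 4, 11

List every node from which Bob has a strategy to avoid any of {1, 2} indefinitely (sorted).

3, 5, 7

A0 = {1, 2}
A1: add {12} — 12 (Alice) has 12→2.
A2: add {10, 11} — 10 (Alice) has 10→12; 11 (Alice) has 11→12.
A3: add {6, 9} — 6 (Alice) has 6→11; 9 (Alice) has 9→10.
A4: add {4, 8} — 4 (Bob): all of {6, 10} already in; 8 (Alice) has 8→6.
A5 = A4; e.g. 3 (Bob) can still go to 7. Fixed point.
Alice's attractor = {1, 2, 4, 6, 8, 9, 10, 11, 12}; Bob avoids the target exactly from the complement.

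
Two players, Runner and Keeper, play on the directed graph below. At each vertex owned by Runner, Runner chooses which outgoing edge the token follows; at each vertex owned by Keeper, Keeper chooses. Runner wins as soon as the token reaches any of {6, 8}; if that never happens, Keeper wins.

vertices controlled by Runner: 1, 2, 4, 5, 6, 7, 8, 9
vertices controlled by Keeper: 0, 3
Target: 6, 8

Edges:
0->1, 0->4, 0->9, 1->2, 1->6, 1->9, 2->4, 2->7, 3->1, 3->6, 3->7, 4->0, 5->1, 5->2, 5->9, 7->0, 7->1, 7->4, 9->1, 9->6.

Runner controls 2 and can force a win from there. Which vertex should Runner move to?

7

A0 = {6, 8}
A1: add {1, 9} — 1 (Runner) has 1→6; 9 (Runner) has 9→6.
A2: add {5, 7} — 5 (Runner) has 5→1; 7 (Runner) has 7→1.
A3: add {2, 3} — 2 (Runner) has 2→7; 3 (Keeper): all of {1, 6, 7} already in.
A4 = A3; e.g. 0 (Keeper) can still go to 4. Fixed point.
From 2, successor 7 is in the attractor (rank 2); the other successor 4 is not.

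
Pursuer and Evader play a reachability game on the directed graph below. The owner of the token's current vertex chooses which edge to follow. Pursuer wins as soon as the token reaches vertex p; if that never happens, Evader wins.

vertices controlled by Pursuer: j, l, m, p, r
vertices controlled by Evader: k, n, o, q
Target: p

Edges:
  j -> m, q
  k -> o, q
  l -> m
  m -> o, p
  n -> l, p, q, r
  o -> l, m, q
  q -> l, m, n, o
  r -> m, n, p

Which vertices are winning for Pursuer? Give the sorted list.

A0 = {p}
A1: add {m, r} — m (Pursuer) has m→p; r (Pursuer) has r→p.
A2: add {j, l} — j (Pursuer) has j→m; l (Pursuer) has l→m.
A3 = A2; e.g. k (Evader) can still go to o. Fixed point.
Pursuer's winning region = {j, l, m, p, r}.

j, l, m, p, r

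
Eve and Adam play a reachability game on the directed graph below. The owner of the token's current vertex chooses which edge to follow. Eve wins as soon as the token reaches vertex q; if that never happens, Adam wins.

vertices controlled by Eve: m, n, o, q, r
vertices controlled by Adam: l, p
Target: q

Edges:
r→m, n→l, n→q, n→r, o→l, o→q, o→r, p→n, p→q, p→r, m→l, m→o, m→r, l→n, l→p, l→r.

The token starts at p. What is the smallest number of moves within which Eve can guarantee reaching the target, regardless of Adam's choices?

4

A0 = {q}
A1: add {n, o} — n (Eve) has n→q; o (Eve) has o→q.
A2: add {m} — m (Eve) has m→o.
A3: add {r} — r (Eve) has r→m.
A4: add {p} — p (Adam): all of {n, q, r} already in.
p enters the attractor at level 4, so Eve can force the target in 4 moves from there.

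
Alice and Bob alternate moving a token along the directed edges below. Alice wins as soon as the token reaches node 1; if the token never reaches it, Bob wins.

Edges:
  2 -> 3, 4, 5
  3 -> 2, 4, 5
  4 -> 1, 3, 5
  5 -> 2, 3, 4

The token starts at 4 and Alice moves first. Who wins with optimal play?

Track states (vertex, player-to-move).
A0 = {(1,Alice), (1,Bob)}
A1: add {(4,Alice)}.
(4,Alice) ∈ A1 ⇒ Alice forces the target.

Alice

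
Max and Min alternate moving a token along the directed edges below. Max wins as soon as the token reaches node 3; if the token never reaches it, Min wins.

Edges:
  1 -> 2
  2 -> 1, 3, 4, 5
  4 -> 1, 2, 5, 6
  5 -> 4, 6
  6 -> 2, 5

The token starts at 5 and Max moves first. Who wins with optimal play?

Track states (vertex, player-to-move).
A0 = {(3,Max), (3,Min)}
A1: add {(2,Max)}.
A2: add {(1,Min)}.
A3: add {(4,Max)}.
A4 = A3; e.g. (1,Max) stays out. (5,Max) never enters ⇒ Min avoids the target.

Min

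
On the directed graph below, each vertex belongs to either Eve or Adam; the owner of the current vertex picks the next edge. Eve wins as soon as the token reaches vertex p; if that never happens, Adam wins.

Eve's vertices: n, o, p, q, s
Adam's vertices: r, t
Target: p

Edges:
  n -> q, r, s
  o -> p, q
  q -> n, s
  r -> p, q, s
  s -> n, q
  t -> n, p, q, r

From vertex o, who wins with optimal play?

A0 = {p}
A1: add {o} — o (Eve) has o→p.
A2 = A1; e.g. n (Eve) has no edge into A1. Fixed point.
o ∈ A1, so Eve can force the target.

Eve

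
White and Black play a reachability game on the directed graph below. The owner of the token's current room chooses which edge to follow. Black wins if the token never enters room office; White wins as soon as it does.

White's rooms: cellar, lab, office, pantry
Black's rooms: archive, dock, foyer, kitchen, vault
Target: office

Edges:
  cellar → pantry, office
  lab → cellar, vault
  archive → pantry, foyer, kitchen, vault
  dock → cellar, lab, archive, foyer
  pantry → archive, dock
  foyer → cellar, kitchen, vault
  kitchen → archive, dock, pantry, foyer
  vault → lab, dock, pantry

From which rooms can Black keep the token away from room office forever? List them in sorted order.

archive, dock, foyer, kitchen, pantry, vault

A0 = {office}
A1: add {cellar} — cellar (White) has cellar→office.
A2: add {lab} — lab (White) has lab→cellar.
A3 = A2; e.g. archive (Black) can still go to pantry. Fixed point.
White's attractor = {cellar, lab, office}; Black avoids the target exactly from the complement.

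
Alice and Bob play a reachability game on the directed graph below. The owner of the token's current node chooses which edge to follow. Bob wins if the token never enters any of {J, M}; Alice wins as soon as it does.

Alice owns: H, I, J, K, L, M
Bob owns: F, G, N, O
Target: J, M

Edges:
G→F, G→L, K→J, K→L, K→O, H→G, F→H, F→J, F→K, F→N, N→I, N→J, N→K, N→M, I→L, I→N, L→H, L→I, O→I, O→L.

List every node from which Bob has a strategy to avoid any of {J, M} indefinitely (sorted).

A0 = {J, M}
A1: add {K} — K (Alice) has K→J.
A2 = A1; e.g. F (Bob) can still go to H. Fixed point.
Alice's attractor = {J, K, M}; Bob avoids the target exactly from the complement.

F, G, H, I, L, N, O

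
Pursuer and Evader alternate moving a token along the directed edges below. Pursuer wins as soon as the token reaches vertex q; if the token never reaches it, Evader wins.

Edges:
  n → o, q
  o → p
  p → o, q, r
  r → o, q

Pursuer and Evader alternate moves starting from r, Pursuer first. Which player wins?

Track states (vertex, player-to-move).
A0 = {(q,Pursuer), (q,Evader)}
A1: add {(n,Pursuer), (p,Pursuer), (r,Pursuer)}.
(r,Pursuer) ∈ A1 ⇒ Pursuer forces the target.

Pursuer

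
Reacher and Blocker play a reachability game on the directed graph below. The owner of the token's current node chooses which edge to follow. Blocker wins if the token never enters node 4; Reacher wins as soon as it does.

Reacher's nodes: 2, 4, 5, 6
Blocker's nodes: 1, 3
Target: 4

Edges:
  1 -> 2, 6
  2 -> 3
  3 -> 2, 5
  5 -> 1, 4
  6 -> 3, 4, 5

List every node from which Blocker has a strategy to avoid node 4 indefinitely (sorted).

A0 = {4}
A1: add {5, 6} — 5 (Reacher) has 5→4; 6 (Reacher) has 6→4.
A2 = A1; e.g. 1 (Blocker) can still go to 2. Fixed point.
Reacher's attractor = {4, 5, 6}; Blocker avoids the target exactly from the complement.

1, 2, 3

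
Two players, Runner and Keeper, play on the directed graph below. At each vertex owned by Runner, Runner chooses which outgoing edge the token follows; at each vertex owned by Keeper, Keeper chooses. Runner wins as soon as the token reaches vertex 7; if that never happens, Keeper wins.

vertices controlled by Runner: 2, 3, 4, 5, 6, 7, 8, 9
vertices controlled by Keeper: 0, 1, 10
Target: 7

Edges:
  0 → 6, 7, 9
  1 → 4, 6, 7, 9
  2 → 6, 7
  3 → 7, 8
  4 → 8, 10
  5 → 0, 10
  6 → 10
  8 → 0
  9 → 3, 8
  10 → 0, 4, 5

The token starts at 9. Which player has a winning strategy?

Runner

A0 = {7}
A1: add {2, 3} — 2 (Runner) has 2→7; 3 (Runner) has 3→7.
A2: add {9} — 9 (Runner) has 9→3.
A3 = A2; e.g. 0 (Keeper) can still go to 6. Fixed point.
9 ∈ A2, so Runner can force the target.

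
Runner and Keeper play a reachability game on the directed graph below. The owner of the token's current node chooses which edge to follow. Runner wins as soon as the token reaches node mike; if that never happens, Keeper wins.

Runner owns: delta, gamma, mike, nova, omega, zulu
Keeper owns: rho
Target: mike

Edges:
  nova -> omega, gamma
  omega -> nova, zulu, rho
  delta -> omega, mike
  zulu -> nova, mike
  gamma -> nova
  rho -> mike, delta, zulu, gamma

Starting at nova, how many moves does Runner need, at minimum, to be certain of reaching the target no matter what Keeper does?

A0 = {mike}
A1: add {delta, zulu} — delta (Runner) has delta→mike; zulu (Runner) has zulu→mike.
A2: add {omega} — omega (Runner) has omega→zulu.
A3: add {nova} — nova (Runner) has nova→omega.
nova enters the attractor at level 3, so Runner can force the target in 3 moves from there.

3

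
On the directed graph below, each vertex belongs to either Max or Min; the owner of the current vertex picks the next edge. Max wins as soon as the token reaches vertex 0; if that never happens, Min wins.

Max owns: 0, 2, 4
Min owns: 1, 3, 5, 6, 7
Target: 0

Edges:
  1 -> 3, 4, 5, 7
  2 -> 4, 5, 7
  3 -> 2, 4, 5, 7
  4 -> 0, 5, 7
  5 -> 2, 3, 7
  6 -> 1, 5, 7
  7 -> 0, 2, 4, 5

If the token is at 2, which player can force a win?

Max

A0 = {0}
A1: add {4} — 4 (Max) has 4→0.
A2: add {2} — 2 (Max) has 2→4.
A3 = A2; e.g. 1 (Min) can still go to 3. Fixed point.
2 ∈ A2, so Max can force the target.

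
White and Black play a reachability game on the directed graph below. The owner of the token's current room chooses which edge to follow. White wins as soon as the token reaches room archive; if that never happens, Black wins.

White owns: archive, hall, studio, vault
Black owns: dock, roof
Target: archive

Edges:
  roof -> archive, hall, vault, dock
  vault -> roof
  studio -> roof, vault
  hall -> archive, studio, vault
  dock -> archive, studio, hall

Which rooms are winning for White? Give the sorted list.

archive, hall

A0 = {archive}
A1: add {hall} — hall (White) has hall→archive.
A2 = A1; e.g. studio (White) has no edge into A1. Fixed point.
White's winning region = {archive, hall}.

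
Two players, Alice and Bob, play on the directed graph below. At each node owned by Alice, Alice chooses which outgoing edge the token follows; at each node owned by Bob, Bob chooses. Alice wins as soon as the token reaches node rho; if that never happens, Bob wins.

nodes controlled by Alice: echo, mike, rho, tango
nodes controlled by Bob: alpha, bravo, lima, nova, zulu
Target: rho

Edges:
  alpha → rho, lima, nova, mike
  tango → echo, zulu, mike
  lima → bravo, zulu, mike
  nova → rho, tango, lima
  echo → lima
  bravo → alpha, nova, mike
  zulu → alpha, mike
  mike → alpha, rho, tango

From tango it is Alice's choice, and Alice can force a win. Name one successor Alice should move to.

mike

A0 = {rho}
A1: add {mike} — mike (Alice) has mike→rho.
A2: add {tango} — tango (Alice) has tango→mike.
A3 = A2; e.g. alpha (Bob) can still go to lima. Fixed point.
From tango, successor mike is in the attractor (rank 1); the other successors echo, zulu are not.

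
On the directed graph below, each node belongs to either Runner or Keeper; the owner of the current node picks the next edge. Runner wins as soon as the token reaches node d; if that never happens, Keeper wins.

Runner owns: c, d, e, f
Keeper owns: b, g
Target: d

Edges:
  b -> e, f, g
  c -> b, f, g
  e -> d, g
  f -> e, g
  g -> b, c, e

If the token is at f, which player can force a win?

Runner

A0 = {d}
A1: add {e} — e (Runner) has e→d.
A2: add {f} — f (Runner) has f→e.
f ∈ A2, so Runner can force the target.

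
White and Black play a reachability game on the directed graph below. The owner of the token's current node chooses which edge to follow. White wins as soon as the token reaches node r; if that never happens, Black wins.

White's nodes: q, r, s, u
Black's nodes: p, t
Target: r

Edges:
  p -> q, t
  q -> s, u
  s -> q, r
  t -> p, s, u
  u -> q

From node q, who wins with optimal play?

White

A0 = {r}
A1: add {s} — s (White) has s→r.
A2: add {q} — q (White) has q→s.
q ∈ A2, so White can force the target.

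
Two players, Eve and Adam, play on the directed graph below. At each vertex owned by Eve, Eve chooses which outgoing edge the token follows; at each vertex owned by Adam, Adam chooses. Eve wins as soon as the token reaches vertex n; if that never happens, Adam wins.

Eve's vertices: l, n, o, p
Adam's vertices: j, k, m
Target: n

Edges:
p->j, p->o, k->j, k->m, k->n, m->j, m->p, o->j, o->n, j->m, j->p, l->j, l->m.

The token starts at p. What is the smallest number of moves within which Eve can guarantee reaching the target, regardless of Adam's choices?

A0 = {n}
A1: add {o} — o (Eve) has o→n.
A2: add {p} — p (Eve) has p→o.
A3 = A2; e.g. j (Adam) can still go to m. Fixed point.
p enters the attractor at level 2, so Eve can force the target in 2 moves from there.

2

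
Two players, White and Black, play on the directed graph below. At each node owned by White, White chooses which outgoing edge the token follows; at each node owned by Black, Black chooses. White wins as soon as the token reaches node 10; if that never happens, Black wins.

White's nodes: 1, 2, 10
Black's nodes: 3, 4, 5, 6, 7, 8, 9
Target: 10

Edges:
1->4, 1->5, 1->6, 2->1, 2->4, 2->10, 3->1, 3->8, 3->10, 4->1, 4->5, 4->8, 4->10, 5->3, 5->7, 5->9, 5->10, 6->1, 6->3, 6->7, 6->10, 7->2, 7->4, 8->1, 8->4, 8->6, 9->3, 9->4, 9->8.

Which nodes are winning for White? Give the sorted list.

A0 = {10}
A1: add {2} — 2 (White) has 2→10.
A2 = A1; e.g. 1 (White) has no edge into A1. Fixed point.
White's winning region = {2, 10}.

2, 10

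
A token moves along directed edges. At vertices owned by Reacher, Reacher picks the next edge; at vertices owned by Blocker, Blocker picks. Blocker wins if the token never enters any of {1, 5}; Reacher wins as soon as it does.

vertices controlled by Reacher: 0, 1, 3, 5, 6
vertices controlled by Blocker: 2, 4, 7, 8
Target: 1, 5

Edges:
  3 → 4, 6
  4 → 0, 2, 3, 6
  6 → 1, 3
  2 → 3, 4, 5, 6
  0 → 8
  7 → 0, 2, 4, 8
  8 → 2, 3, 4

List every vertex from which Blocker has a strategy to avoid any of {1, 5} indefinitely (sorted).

0, 2, 4, 7, 8

A0 = {1, 5}
A1: add {6} — 6 (Reacher) has 6→1.
A2: add {3} — 3 (Reacher) has 3→6.
A3 = A2; e.g. 0 (Reacher) has no edge into A2. Fixed point.
Reacher's attractor = {1, 3, 5, 6}; Blocker avoids the target exactly from the complement.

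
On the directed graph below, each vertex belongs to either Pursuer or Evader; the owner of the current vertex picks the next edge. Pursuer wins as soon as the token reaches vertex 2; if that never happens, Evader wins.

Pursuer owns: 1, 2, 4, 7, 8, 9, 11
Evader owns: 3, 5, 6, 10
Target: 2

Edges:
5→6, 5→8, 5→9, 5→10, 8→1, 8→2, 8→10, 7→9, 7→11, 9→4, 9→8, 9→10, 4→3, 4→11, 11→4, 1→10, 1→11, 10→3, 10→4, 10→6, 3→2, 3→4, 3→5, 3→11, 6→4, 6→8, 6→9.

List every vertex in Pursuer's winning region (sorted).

2, 7, 8, 9

A0 = {2}
A1: add {8} — 8 (Pursuer) has 8→2.
A2: add {9} — 9 (Pursuer) has 9→8.
A3: add {7} — 7 (Pursuer) has 7→9.
A4 = A3; e.g. 1 (Pursuer) has no edge into A3. Fixed point.
Pursuer's winning region = {2, 7, 8, 9}.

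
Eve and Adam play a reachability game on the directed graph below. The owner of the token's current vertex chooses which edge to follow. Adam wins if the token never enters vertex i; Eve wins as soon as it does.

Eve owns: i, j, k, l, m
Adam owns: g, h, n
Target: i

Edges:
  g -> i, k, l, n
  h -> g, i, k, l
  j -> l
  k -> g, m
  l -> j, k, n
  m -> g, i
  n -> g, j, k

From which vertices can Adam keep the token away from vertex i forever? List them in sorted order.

g, h, n

A0 = {i}
A1: add {m} — m (Eve) has m→i.
A2: add {k} — k (Eve) has k→m.
A3: add {l} — l (Eve) has l→k.
A4: add {j} — j (Eve) has j→l.
A5 = A4; e.g. g (Adam) can still go to n. Fixed point.
Eve's attractor = {i, j, k, l, m}; Adam avoids the target exactly from the complement.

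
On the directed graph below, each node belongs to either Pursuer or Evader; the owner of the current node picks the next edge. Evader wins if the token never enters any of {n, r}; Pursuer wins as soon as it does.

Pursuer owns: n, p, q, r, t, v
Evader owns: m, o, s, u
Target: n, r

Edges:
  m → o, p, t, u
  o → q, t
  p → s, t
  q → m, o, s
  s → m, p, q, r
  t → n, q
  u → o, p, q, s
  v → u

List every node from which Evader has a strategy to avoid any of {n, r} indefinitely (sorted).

m, o, q, s, u, v

A0 = {n, r}
A1: add {t} — t (Pursuer) has t→n.
A2: add {p} — p (Pursuer) has p→t.
A3 = A2; e.g. m (Evader) can still go to o. Fixed point.
Pursuer's attractor = {n, p, r, t}; Evader avoids the target exactly from the complement.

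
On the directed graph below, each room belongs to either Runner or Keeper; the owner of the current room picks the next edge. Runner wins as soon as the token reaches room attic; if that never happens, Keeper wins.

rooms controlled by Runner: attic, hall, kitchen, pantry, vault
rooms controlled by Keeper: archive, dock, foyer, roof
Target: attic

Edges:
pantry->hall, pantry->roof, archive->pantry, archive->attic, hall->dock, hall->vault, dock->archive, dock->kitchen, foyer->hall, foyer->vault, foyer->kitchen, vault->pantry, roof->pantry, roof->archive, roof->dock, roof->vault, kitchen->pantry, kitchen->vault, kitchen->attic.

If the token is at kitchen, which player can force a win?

Runner

A0 = {attic}
A1: add {kitchen} — kitchen (Runner) has kitchen→attic.
A2 = A1; e.g. pantry (Runner) has no edge into A1. Fixed point.
kitchen ∈ A1, so Runner can force the target.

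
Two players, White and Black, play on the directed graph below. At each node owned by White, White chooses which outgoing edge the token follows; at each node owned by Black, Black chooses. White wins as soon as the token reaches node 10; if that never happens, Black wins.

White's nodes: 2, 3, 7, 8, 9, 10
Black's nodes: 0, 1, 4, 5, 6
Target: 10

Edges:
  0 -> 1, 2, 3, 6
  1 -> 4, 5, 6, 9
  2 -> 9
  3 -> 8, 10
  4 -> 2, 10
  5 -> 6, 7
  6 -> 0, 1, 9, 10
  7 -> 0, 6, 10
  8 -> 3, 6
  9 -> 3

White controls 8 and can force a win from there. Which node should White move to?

A0 = {10}
A1: add {3, 7} — 3 (White) has 3→10; 7 (White) has 7→10.
A2: add {8, 9} — 8 (White) has 8→3; 9 (White) has 9→3.
A3: add {2} — 2 (White) has 2→9.
A4: add {4} — 4 (Black): all of {2, 10} already in.
A5 = A4; e.g. 0 (Black) can still go to 1. Fixed point.
From 8, successor 3 is in the attractor (rank 1); the other successor 6 is not.

3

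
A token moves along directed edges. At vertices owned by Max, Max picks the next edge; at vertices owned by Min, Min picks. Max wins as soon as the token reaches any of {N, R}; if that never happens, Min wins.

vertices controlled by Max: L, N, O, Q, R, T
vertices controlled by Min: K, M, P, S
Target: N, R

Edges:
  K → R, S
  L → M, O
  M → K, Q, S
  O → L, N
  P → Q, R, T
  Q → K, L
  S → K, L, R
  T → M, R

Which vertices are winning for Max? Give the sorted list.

A0 = {N, R}
A1: add {O, T} — O (Max) has O→N; T (Max) has T→R.
A2: add {L} — L (Max) has L→O.
A3: add {Q} — Q (Max) has Q→L.
A4: add {P} — P (Min): all of {Q, R, T} already in.
A5 = A4; e.g. K (Min) can still go to S. Fixed point.
Max's winning region = {L, N, O, P, Q, R, T}.

L, N, O, P, Q, R, T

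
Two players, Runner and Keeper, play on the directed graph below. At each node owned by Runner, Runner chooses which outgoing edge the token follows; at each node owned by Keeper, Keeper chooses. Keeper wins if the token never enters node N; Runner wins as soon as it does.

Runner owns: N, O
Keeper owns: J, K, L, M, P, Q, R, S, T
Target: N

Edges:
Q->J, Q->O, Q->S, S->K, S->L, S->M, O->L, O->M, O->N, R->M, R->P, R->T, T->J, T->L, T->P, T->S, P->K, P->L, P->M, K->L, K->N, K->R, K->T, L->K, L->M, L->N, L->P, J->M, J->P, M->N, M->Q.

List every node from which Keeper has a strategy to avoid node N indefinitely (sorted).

A0 = {N}
A1: add {O} — O (Runner) has O→N.
A2 = A1; e.g. J (Keeper) can still go to M. Fixed point.
Runner's attractor = {N, O}; Keeper avoids the target exactly from the complement.

J, K, L, M, P, Q, R, S, T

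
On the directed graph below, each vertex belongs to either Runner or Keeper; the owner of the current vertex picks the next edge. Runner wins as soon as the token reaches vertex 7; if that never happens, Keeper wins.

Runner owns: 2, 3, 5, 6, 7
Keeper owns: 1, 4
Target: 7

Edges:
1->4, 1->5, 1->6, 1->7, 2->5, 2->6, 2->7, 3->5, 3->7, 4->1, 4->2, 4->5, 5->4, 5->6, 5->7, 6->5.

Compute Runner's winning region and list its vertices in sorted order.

2, 3, 5, 6, 7

A0 = {7}
A1: add {2, 3, 5} — 2 (Runner) has 2→7; 3 (Runner) has 3→7; 5 (Runner) has 5→7.
A2: add {6} — 6 (Runner) has 6→5.
A3 = A2; e.g. 1 (Keeper) can still go to 4. Fixed point.
Runner's winning region = {2, 3, 5, 6, 7}.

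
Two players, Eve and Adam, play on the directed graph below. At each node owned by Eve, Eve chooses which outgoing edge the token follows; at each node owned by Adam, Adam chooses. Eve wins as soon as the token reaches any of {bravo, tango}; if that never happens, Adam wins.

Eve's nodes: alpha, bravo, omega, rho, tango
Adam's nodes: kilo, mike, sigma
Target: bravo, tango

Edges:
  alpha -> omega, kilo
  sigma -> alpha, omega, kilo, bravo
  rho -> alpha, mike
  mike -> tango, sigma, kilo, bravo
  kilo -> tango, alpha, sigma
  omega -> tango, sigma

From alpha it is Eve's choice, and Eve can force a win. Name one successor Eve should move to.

omega

A0 = {bravo, tango}
A1: add {omega} — omega (Eve) has omega→tango.
A2: add {alpha} — alpha (Eve) has alpha→omega.
A3: add {rho} — rho (Eve) has rho→alpha.
A4 = A3; e.g. sigma (Adam) can still go to kilo. Fixed point.
From alpha, successor omega is in the attractor (rank 1); the other successor kilo is not.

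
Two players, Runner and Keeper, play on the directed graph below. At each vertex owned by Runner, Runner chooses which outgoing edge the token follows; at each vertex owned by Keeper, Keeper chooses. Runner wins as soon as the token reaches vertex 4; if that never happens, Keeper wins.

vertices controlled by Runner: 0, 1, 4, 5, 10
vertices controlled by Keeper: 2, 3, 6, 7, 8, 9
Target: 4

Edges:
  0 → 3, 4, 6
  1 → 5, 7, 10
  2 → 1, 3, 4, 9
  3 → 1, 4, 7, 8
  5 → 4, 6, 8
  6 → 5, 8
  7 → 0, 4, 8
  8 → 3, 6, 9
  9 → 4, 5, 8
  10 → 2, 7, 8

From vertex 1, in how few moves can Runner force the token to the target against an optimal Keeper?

2

A0 = {4}
A1: add {0, 5} — 0 (Runner) has 0→4; 5 (Runner) has 5→4.
A2: add {1} — 1 (Runner) has 1→5.
A3 = A2; e.g. 2 (Keeper) can still go to 3. Fixed point.
1 enters the attractor at level 2, so Runner can force the target in 2 moves from there.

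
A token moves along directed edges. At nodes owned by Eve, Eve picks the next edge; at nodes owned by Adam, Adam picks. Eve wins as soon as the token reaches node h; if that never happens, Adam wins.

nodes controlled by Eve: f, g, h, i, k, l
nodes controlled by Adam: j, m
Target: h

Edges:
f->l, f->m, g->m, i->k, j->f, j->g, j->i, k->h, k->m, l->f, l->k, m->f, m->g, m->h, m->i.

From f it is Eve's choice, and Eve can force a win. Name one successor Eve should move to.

l

A0 = {h}
A1: add {k} — k (Eve) has k→h.
A2: add {i, l} — i (Eve) has i→k; l (Eve) has l→k.
A3: add {f} — f (Eve) has f→l.
A4 = A3; e.g. g (Eve) has no edge into A3. Fixed point.
From f, successor l is in the attractor (rank 2); the other successor m is not.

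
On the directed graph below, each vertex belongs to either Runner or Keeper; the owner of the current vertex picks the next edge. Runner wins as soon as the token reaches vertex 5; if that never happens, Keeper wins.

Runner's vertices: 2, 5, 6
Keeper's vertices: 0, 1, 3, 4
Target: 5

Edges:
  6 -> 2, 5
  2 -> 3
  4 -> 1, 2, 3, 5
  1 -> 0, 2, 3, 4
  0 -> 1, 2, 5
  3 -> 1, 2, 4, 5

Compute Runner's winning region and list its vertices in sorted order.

A0 = {5}
A1: add {6} — 6 (Runner) has 6→5.
A2 = A1; e.g. 0 (Keeper) can still go to 1. Fixed point.
Runner's winning region = {5, 6}.

5, 6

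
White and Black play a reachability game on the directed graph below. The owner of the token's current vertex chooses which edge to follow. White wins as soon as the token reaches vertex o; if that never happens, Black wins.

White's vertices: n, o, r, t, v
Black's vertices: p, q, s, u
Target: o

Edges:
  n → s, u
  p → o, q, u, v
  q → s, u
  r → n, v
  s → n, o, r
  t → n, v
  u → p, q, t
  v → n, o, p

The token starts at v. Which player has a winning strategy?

White

A0 = {o}
A1: add {v} — v (White) has v→o.
v ∈ A1, so White can force the target.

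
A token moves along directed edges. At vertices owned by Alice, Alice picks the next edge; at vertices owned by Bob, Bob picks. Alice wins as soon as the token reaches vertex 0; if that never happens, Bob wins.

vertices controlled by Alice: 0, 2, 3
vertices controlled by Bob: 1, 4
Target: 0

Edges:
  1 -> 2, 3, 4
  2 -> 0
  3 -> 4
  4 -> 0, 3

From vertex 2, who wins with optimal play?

Alice

A0 = {0}
A1: add {2} — 2 (Alice) has 2→0.
A2 = A1; e.g. 1 (Bob) can still go to 3. Fixed point.
2 ∈ A1, so Alice can force the target.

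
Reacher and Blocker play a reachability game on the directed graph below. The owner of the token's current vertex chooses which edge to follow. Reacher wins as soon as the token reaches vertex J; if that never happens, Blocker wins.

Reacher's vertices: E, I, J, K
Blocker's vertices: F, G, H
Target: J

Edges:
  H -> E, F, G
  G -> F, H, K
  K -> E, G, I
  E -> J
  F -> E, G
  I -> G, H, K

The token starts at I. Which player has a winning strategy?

Reacher

A0 = {J}
A1: add {E} — E (Reacher) has E→J.
A2: add {K} — K (Reacher) has K→E.
A3: add {I} — I (Reacher) has I→K.
A4 = A3; e.g. F (Blocker) can still go to G. Fixed point.
I ∈ A3, so Reacher can force the target.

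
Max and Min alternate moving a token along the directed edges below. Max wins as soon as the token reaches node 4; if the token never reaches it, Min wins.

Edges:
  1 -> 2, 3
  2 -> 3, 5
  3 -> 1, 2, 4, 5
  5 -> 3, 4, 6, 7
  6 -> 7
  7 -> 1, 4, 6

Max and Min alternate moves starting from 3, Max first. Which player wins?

Max

Track states (vertex, player-to-move).
A0 = {(4,Max), (4,Min)}
A1: add {(3,Max), (5,Max), (7,Max)}.
(3,Max) ∈ A1 ⇒ Max forces the target.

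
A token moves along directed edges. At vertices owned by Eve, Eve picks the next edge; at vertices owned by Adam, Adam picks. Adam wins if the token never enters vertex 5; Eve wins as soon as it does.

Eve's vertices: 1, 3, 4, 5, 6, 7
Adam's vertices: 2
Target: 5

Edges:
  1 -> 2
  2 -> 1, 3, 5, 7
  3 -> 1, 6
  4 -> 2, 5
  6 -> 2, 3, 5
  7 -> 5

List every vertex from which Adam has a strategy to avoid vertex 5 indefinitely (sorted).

1, 2

A0 = {5}
A1: add {4, 6, 7} — 4 (Eve) has 4→5; 6 (Eve) has 6→5; 7 (Eve) has 7→5.
A2: add {3} — 3 (Eve) has 3→6.
A3 = A2; e.g. 1 (Eve) has no edge into A2. Fixed point.
Eve's attractor = {3, 4, 5, 6, 7}; Adam avoids the target exactly from the complement.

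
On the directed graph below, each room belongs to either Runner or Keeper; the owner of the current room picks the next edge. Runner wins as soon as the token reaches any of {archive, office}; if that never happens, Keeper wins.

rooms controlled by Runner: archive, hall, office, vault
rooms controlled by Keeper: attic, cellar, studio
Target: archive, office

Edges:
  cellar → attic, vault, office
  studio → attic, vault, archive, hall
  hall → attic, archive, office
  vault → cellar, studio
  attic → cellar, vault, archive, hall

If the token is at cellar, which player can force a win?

Keeper

A0 = {archive, office}
A1: add {hall} — hall (Runner) has hall→archive.
A2 = A1; e.g. cellar (Keeper) can still go to attic. Fixed point.
cellar never enters the attractor, so Keeper can avoid the target forever.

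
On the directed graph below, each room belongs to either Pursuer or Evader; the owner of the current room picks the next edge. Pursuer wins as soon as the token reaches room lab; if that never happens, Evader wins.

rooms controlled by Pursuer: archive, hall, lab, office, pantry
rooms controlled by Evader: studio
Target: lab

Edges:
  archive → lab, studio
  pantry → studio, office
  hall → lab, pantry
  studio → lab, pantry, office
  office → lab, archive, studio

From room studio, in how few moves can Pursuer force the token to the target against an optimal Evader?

3

A0 = {lab}
A1: add {archive, hall, office} — archive (Pursuer) has archive→lab; hall (Pursuer) has hall→lab; office (Pursuer) has office→lab.
A2: add {pantry} — pantry (Pursuer) has pantry→office.
A3: add {studio} — studio (Evader): all of {lab, pantry, office} already in.
A3 = all vertices. Fixed point.
studio enters the attractor at level 3, so Pursuer can force the target in 3 moves from there.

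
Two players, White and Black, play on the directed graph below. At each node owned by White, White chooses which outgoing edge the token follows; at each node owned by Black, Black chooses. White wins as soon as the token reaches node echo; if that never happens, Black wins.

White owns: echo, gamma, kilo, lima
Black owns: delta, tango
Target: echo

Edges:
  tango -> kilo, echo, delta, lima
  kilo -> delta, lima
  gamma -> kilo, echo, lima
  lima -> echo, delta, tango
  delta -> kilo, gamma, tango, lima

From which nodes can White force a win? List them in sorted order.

echo, gamma, kilo, lima

A0 = {echo}
A1: add {gamma, lima} — gamma (White) has gamma→echo; lima (White) has lima→echo.
A2: add {kilo} — kilo (White) has kilo→lima.
A3 = A2; e.g. delta (Black) can still go to tango. Fixed point.
White's winning region = {echo, gamma, kilo, lima}.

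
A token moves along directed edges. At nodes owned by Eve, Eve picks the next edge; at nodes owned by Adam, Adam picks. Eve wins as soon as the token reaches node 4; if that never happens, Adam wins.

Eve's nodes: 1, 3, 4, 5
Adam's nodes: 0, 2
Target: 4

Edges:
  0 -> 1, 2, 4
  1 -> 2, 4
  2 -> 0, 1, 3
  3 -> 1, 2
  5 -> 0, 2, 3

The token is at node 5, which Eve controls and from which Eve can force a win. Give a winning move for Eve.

A0 = {4}
A1: add {1} — 1 (Eve) has 1→4.
A2: add {3} — 3 (Eve) has 3→1.
A3: add {5} — 5 (Eve) has 5→3.
A4 = A3; e.g. 0 (Adam) can still go to 2. Fixed point.
From 5, successor 3 is in the attractor (rank 2); the other successors 0, 2 are not.

3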